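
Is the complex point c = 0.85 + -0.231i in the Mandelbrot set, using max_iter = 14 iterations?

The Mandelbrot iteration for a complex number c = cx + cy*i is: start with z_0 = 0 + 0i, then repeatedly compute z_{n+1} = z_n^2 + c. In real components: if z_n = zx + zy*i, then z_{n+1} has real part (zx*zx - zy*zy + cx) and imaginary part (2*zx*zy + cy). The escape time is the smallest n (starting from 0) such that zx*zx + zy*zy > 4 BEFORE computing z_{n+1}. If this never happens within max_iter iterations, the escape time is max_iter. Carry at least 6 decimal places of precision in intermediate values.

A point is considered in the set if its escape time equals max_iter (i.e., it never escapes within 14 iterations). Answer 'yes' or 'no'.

z_0 = 0 + 0i, c = 0.8500 + -0.2310i
Iter 1: z = 0.8500 + -0.2310i, |z|^2 = 0.7759
Iter 2: z = 1.5191 + -0.6237i, |z|^2 = 2.6968
Iter 3: z = 2.7688 + -2.1260i, |z|^2 = 12.1859
Escaped at iteration 3

Answer: no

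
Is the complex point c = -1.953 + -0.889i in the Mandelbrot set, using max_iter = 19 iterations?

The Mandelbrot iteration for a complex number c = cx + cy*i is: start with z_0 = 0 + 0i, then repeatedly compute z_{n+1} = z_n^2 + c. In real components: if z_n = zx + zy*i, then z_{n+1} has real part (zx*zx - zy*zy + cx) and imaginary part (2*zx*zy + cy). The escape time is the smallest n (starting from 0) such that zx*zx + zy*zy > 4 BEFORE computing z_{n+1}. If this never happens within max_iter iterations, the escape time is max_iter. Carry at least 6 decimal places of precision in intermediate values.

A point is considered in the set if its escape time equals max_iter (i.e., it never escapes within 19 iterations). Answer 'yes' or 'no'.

Answer: no

Derivation:
z_0 = 0 + 0i, c = -1.9530 + -0.8890i
Iter 1: z = -1.9530 + -0.8890i, |z|^2 = 4.6045
Escaped at iteration 1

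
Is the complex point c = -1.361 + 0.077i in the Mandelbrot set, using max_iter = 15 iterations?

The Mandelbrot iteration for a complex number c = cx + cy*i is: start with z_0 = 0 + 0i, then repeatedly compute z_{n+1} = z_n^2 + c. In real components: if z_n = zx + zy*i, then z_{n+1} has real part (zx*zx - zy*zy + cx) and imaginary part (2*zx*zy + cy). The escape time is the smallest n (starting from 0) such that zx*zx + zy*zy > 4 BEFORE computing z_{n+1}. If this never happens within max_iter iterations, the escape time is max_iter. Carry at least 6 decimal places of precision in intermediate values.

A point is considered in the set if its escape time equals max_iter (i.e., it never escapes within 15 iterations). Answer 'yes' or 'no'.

z_0 = 0 + 0i, c = -1.3610 + 0.0770i
Iter 1: z = -1.3610 + 0.0770i, |z|^2 = 1.8582
Iter 2: z = 0.4854 + -0.1326i, |z|^2 = 0.2532
Iter 3: z = -1.1430 + -0.0517i, |z|^2 = 1.3091
Iter 4: z = -0.0573 + 0.1952i, |z|^2 = 0.0414
Iter 5: z = -1.3958 + 0.0546i, |z|^2 = 1.9513
Iter 6: z = 0.5844 + -0.0755i, |z|^2 = 0.3472
Iter 7: z = -1.0252 + -0.0113i, |z|^2 = 1.0512
Iter 8: z = -0.3101 + 0.1001i, |z|^2 = 0.1062
Iter 9: z = -1.2749 + 0.0149i, |z|^2 = 1.6256
Iter 10: z = 0.2641 + 0.0389i, |z|^2 = 0.0713
Iter 11: z = -1.2928 + 0.0976i, |z|^2 = 1.6807
Iter 12: z = 0.3007 + -0.1752i, |z|^2 = 0.1211
Iter 13: z = -1.3013 + -0.0284i, |z|^2 = 1.6942
Iter 14: z = 0.3315 + 0.1509i, |z|^2 = 0.1327
Did not escape in 15 iterations → in set

Answer: yes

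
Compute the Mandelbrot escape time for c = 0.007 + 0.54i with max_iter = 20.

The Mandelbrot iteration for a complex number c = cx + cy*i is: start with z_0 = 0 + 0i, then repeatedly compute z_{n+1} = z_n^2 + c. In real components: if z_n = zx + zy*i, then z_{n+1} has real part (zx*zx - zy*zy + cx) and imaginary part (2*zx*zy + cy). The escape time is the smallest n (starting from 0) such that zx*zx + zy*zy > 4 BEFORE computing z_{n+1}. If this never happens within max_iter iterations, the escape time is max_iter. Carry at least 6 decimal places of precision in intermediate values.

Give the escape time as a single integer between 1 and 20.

Answer: 20

Derivation:
z_0 = 0 + 0i, c = 0.0070 + 0.5400i
Iter 1: z = 0.0070 + 0.5400i, |z|^2 = 0.2916
Iter 2: z = -0.2846 + 0.5476i, |z|^2 = 0.3808
Iter 3: z = -0.2119 + 0.2284i, |z|^2 = 0.0970
Iter 4: z = -0.0003 + 0.4432i, |z|^2 = 0.1965
Iter 5: z = -0.1895 + 0.5398i, |z|^2 = 0.3272
Iter 6: z = -0.2484 + 0.3355i, |z|^2 = 0.1743
Iter 7: z = -0.0438 + 0.3733i, |z|^2 = 0.1413
Iter 8: z = -0.1304 + 0.5073i, |z|^2 = 0.2743
Iter 9: z = -0.2333 + 0.4077i, |z|^2 = 0.2206
Iter 10: z = -0.1048 + 0.3498i, |z|^2 = 0.1333
Iter 11: z = -0.1044 + 0.4667i, |z|^2 = 0.2287
Iter 12: z = -0.1999 + 0.4426i, |z|^2 = 0.2359
Iter 13: z = -0.1489 + 0.3630i, |z|^2 = 0.1540
Iter 14: z = -0.1026 + 0.4319i, |z|^2 = 0.1971
Iter 15: z = -0.1690 + 0.4514i, |z|^2 = 0.2323
Iter 16: z = -0.1682 + 0.3874i, |z|^2 = 0.1784
Iter 17: z = -0.1148 + 0.4097i, |z|^2 = 0.1810
Iter 18: z = -0.1477 + 0.4459i, |z|^2 = 0.2206
Iter 19: z = -0.1700 + 0.4083i, |z|^2 = 0.1956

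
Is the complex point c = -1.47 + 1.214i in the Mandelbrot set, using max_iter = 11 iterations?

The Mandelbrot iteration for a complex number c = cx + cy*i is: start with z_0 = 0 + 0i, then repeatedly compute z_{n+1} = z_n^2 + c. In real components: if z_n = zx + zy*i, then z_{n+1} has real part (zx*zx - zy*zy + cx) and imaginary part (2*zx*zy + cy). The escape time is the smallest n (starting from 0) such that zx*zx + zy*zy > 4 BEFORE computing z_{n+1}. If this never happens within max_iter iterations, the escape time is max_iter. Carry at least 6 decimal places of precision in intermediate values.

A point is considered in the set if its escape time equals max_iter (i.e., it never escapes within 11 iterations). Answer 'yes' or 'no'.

z_0 = 0 + 0i, c = -1.4700 + 1.2140i
Iter 1: z = -1.4700 + 1.2140i, |z|^2 = 3.6347
Iter 2: z = -0.7829 + -2.3552i, |z|^2 = 6.1597
Escaped at iteration 2

Answer: no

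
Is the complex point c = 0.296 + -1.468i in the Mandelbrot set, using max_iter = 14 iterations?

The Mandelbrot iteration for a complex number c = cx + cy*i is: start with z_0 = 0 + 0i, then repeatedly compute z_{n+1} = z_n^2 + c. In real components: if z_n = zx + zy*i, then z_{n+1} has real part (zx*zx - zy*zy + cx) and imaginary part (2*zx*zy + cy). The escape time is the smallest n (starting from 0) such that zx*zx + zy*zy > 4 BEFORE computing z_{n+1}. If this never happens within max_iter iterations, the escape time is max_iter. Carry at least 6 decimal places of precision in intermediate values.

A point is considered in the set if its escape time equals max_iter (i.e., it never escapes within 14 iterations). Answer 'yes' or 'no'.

Answer: no

Derivation:
z_0 = 0 + 0i, c = 0.2960 + -1.4680i
Iter 1: z = 0.2960 + -1.4680i, |z|^2 = 2.2426
Iter 2: z = -1.7714 + -2.3371i, |z|^2 = 8.5997
Escaped at iteration 2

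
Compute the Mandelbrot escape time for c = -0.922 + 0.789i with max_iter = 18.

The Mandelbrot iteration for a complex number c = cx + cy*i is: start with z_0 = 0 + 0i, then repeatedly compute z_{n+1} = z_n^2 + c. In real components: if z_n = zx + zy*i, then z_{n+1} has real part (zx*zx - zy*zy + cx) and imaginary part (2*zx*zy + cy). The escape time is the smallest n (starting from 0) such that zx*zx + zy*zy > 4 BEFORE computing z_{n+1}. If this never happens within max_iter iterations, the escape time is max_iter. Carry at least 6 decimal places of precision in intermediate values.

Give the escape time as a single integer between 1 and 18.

Answer: 4

Derivation:
z_0 = 0 + 0i, c = -0.9220 + 0.7890i
Iter 1: z = -0.9220 + 0.7890i, |z|^2 = 1.4726
Iter 2: z = -0.6944 + -0.6659i, |z|^2 = 0.9257
Iter 3: z = -0.8832 + 1.7139i, |z|^2 = 3.7174
Iter 4: z = -3.0793 + -2.2384i, |z|^2 = 14.4926
Escaped at iteration 4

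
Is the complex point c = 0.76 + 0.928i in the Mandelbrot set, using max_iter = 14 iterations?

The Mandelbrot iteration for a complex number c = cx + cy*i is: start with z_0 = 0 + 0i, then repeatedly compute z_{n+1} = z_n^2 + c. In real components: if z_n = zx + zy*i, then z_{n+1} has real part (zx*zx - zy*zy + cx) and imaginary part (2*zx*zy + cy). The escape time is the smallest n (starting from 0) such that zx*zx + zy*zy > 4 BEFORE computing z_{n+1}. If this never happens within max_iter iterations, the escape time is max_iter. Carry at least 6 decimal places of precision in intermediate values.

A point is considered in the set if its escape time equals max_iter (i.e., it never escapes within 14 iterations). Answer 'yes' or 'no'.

z_0 = 0 + 0i, c = 0.7600 + 0.9280i
Iter 1: z = 0.7600 + 0.9280i, |z|^2 = 1.4388
Iter 2: z = 0.4764 + 2.3386i, |z|^2 = 5.6958
Escaped at iteration 2

Answer: no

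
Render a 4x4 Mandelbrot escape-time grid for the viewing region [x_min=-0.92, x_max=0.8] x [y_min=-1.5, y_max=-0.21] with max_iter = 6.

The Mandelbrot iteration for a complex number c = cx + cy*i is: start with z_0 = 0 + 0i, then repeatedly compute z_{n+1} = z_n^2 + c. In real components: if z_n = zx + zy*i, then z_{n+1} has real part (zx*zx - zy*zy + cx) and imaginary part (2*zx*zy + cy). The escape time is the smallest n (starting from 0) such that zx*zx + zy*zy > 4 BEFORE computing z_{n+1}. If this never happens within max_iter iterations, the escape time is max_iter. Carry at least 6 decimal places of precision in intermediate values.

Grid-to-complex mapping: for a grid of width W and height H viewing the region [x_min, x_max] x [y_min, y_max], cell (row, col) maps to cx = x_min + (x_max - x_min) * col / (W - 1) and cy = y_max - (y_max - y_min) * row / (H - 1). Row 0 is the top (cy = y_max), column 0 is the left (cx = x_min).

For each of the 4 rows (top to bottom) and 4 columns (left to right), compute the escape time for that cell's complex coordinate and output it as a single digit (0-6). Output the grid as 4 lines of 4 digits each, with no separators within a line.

Answer: 6663
4663
3432
2222

Derivation:
(row=0, col=0): c = -0.9200 + -0.2100i → escape time 6
(row=0, col=1): c = -0.3467 + -0.2100i → escape time 6
(row=0, col=2): c = 0.2267 + -0.2100i → escape time 6
(row=0, col=3): c = 0.8000 + -0.2100i → escape time 3
(row=1, col=0): c = -0.9200 + -0.6400i → escape time 4
(row=1, col=1): c = -0.3467 + -0.6400i → escape time 6
(row=1, col=2): c = 0.2267 + -0.6400i → escape time 6
(row=1, col=3): c = 0.8000 + -0.6400i → escape time 3
(row=2, col=0): c = -0.9200 + -1.0700i → escape time 3
(row=2, col=1): c = -0.3467 + -1.0700i → escape time 4
(row=2, col=2): c = 0.2267 + -1.0700i → escape time 3
(row=2, col=3): c = 0.8000 + -1.0700i → escape time 2
(row=3, col=0): c = -0.9200 + -1.5000i → escape time 2
(row=3, col=1): c = -0.3467 + -1.5000i → escape time 2
(row=3, col=2): c = 0.2267 + -1.5000i → escape time 2
(row=3, col=3): c = 0.8000 + -1.5000i → escape time 2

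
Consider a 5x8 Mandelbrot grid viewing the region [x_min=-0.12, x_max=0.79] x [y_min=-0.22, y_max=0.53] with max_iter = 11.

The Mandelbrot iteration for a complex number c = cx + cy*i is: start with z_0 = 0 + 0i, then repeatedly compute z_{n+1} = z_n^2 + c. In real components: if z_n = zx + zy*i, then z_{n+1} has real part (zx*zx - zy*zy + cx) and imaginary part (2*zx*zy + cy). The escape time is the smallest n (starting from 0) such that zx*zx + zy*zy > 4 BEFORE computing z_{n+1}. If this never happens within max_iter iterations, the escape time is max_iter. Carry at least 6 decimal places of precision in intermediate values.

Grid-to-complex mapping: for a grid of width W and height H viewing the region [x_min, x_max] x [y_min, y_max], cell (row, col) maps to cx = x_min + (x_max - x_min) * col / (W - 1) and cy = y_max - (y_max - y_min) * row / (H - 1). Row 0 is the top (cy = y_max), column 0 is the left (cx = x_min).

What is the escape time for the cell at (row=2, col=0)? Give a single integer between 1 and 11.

z_0 = 0 + 0i, c = -0.1200 + 0.3157i
Iter 1: z = -0.1200 + 0.3157i, |z|^2 = 0.1141
Iter 2: z = -0.2053 + 0.2399i, |z|^2 = 0.0997
Iter 3: z = -0.1354 + 0.2172i, |z|^2 = 0.0655
Iter 4: z = -0.1488 + 0.2569i, |z|^2 = 0.0881
Iter 5: z = -0.1638 + 0.2392i, |z|^2 = 0.0841
Iter 6: z = -0.1504 + 0.2373i, |z|^2 = 0.0789
Iter 7: z = -0.1537 + 0.2443i, |z|^2 = 0.0833
Iter 8: z = -0.1561 + 0.2406i, |z|^2 = 0.0823
Iter 9: z = -0.1535 + 0.2406i, |z|^2 = 0.0815
Iter 10: z = -0.1543 + 0.2418i, |z|^2 = 0.0823

Answer: 11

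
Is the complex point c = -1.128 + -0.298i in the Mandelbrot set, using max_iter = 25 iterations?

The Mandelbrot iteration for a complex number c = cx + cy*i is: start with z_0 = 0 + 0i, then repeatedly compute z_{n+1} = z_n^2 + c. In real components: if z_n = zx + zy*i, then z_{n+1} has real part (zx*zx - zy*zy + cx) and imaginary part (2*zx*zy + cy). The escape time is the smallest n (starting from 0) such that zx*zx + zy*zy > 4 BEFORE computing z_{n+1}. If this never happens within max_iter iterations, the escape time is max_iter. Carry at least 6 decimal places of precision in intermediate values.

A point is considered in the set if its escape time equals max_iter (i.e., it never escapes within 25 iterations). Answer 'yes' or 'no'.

z_0 = 0 + 0i, c = -1.1280 + -0.2980i
Iter 1: z = -1.1280 + -0.2980i, |z|^2 = 1.3612
Iter 2: z = 0.0556 + 0.3743i, |z|^2 = 0.1432
Iter 3: z = -1.2650 + -0.2564i, |z|^2 = 1.6660
Iter 4: z = 0.4065 + 0.3507i, |z|^2 = 0.2882
Iter 5: z = -1.0857 + -0.0129i, |z|^2 = 1.1790
Iter 6: z = 0.0507 + -0.2700i, |z|^2 = 0.0755
Iter 7: z = -1.1983 + -0.3254i, |z|^2 = 1.5418
Iter 8: z = 0.2021 + 0.4818i, |z|^2 = 0.2729
Iter 9: z = -1.3192 + -0.1033i, |z|^2 = 1.7511
Iter 10: z = 0.6017 + -0.0256i, |z|^2 = 0.3627
Iter 11: z = -0.7666 + -0.3288i, |z|^2 = 0.6957
Iter 12: z = -0.6485 + 0.2061i, |z|^2 = 0.4630
Iter 13: z = -0.7499 + -0.5652i, |z|^2 = 0.8819
Iter 14: z = -0.8851 + 0.5498i, |z|^2 = 1.0857
Iter 15: z = -0.6469 + -1.2713i, |z|^2 = 2.0346
Iter 16: z = -2.3256 + 1.3468i, |z|^2 = 7.2222
Escaped at iteration 16

Answer: no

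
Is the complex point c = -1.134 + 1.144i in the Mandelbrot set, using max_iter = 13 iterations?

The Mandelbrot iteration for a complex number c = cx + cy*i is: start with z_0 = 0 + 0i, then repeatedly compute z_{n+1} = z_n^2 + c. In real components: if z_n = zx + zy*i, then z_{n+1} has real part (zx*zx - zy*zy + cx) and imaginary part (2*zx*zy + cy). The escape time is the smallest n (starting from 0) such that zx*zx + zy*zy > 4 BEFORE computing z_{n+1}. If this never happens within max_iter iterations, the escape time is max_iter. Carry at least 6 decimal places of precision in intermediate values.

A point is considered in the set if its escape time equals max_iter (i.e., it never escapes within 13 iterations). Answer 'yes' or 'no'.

z_0 = 0 + 0i, c = -1.1340 + 1.1440i
Iter 1: z = -1.1340 + 1.1440i, |z|^2 = 2.5947
Iter 2: z = -1.1568 + -1.4506i, |z|^2 = 3.4424
Iter 3: z = -1.9001 + 4.5000i, |z|^2 = 23.8606
Escaped at iteration 3

Answer: no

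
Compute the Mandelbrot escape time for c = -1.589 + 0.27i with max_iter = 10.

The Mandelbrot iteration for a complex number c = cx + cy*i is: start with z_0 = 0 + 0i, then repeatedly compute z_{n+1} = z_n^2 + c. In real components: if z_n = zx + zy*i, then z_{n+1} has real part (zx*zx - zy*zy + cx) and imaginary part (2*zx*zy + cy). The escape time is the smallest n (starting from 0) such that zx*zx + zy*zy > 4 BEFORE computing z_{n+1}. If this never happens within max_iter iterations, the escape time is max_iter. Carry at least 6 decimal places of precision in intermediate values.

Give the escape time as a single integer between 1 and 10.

Answer: 4

Derivation:
z_0 = 0 + 0i, c = -1.5890 + 0.2700i
Iter 1: z = -1.5890 + 0.2700i, |z|^2 = 2.5978
Iter 2: z = 0.8630 + -0.5881i, |z|^2 = 1.0906
Iter 3: z = -1.1900 + -0.7450i, |z|^2 = 1.9712
Iter 4: z = -0.7279 + 2.0432i, |z|^2 = 4.7044
Escaped at iteration 4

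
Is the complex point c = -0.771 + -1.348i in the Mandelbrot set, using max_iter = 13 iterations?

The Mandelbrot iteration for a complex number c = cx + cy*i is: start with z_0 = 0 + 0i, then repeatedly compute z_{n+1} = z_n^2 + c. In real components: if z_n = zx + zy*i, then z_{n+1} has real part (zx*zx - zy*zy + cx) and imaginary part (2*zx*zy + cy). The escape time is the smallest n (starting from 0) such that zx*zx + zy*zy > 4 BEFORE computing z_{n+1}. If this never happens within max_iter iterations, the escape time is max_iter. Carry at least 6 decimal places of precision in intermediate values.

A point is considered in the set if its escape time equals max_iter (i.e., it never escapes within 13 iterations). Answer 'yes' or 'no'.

Answer: no

Derivation:
z_0 = 0 + 0i, c = -0.7710 + -1.3480i
Iter 1: z = -0.7710 + -1.3480i, |z|^2 = 2.4115
Iter 2: z = -1.9937 + 0.7306i, |z|^2 = 4.5085
Escaped at iteration 2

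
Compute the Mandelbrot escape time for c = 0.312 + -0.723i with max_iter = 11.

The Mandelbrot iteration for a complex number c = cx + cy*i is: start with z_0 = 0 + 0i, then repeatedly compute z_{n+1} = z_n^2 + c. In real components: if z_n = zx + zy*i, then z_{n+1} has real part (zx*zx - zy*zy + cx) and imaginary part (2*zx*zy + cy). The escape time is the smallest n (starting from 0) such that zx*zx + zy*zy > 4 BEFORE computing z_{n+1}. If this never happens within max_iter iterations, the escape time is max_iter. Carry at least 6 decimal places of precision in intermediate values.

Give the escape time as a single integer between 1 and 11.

Answer: 6

Derivation:
z_0 = 0 + 0i, c = 0.3120 + -0.7230i
Iter 1: z = 0.3120 + -0.7230i, |z|^2 = 0.6201
Iter 2: z = -0.1134 + -1.1742i, |z|^2 = 1.3915
Iter 3: z = -1.0538 + -0.4567i, |z|^2 = 1.3191
Iter 4: z = 1.2138 + 0.2396i, |z|^2 = 1.5308
Iter 5: z = 1.7280 + -0.1413i, |z|^2 = 3.0059
Iter 6: z = 3.2780 + -1.2114i, |z|^2 = 12.2127
Escaped at iteration 6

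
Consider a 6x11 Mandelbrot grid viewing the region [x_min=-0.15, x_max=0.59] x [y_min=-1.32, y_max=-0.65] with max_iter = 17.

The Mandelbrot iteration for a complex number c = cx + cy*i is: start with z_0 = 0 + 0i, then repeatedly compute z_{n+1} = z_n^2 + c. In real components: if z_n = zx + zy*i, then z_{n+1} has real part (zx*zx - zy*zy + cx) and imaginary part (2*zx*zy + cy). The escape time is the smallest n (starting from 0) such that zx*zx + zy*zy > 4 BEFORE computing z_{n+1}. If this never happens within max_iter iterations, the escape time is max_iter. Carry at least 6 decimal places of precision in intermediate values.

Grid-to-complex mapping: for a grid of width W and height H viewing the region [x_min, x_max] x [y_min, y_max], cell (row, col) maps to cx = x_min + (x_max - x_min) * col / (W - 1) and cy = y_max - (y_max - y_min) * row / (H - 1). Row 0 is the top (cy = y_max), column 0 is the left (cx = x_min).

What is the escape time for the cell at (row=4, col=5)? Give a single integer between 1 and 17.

Answer: 2

Derivation:
z_0 = 0 + 0i, c = 0.5900 + -0.9180i
Iter 1: z = 0.5900 + -0.9180i, |z|^2 = 1.1908
Iter 2: z = 0.0954 + -2.0012i, |z|^2 = 4.0141
Escaped at iteration 2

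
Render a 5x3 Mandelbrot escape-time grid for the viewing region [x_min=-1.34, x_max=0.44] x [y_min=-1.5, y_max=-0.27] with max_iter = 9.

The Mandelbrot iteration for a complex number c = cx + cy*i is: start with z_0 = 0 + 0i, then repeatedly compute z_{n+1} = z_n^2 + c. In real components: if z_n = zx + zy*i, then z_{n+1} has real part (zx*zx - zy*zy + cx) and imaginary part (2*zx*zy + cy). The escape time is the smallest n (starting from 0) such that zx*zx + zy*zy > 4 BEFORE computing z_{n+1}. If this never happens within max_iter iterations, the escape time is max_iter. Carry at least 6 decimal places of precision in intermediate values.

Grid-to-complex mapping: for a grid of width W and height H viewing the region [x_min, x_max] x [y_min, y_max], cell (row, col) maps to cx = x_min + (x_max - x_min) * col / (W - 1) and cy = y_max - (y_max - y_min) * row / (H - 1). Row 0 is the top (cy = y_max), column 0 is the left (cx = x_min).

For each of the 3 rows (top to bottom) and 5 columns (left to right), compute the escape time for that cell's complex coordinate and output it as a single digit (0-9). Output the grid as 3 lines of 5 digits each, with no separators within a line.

Answer: 79998
33583
12222

Derivation:
(row=0, col=0): c = -1.3400 + -0.2700i → escape time 7
(row=0, col=1): c = -0.8950 + -0.2700i → escape time 9
(row=0, col=2): c = -0.4500 + -0.2700i → escape time 9
(row=0, col=3): c = -0.0050 + -0.2700i → escape time 9
(row=0, col=4): c = 0.4400 + -0.2700i → escape time 8
(row=1, col=0): c = -1.3400 + -0.8850i → escape time 3
(row=1, col=1): c = -0.8950 + -0.8850i → escape time 3
(row=1, col=2): c = -0.4500 + -0.8850i → escape time 5
(row=1, col=3): c = -0.0050 + -0.8850i → escape time 8
(row=1, col=4): c = 0.4400 + -0.8850i → escape time 3
(row=2, col=0): c = -1.3400 + -1.5000i → escape time 1
(row=2, col=1): c = -0.8950 + -1.5000i → escape time 2
(row=2, col=2): c = -0.4500 + -1.5000i → escape time 2
(row=2, col=3): c = -0.0050 + -1.5000i → escape time 2
(row=2, col=4): c = 0.4400 + -1.5000i → escape time 2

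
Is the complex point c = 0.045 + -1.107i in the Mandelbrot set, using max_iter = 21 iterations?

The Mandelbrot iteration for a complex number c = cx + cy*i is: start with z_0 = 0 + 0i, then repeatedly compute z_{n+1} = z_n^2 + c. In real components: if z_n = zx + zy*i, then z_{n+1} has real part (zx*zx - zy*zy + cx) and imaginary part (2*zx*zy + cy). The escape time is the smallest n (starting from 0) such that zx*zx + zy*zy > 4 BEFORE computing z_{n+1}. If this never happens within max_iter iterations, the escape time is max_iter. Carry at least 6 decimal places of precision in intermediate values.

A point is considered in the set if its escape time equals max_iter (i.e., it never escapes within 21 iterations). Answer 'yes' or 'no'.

z_0 = 0 + 0i, c = 0.0450 + -1.1070i
Iter 1: z = 0.0450 + -1.1070i, |z|^2 = 1.2275
Iter 2: z = -1.1784 + -1.2066i, |z|^2 = 2.8446
Iter 3: z = -0.0223 + 1.7368i, |z|^2 = 3.0171
Iter 4: z = -2.9711 + -1.1844i, |z|^2 = 10.2303
Escaped at iteration 4

Answer: no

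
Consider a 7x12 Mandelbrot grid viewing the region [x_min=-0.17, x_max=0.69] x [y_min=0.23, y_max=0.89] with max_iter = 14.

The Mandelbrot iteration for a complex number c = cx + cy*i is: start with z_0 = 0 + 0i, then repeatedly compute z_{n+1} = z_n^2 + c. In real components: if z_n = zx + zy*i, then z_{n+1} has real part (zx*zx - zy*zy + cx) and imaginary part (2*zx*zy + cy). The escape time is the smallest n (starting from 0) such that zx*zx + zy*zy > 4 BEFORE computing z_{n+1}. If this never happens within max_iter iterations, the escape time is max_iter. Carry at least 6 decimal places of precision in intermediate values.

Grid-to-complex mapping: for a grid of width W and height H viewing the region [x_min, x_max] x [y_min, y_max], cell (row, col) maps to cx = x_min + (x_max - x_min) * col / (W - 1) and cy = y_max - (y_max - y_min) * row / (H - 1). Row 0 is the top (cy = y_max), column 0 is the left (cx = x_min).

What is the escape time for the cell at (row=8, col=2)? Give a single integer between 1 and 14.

Answer: 14

Derivation:
z_0 = 0 + 0i, c = 0.1167 + 0.4100i
Iter 1: z = 0.1167 + 0.4100i, |z|^2 = 0.1817
Iter 2: z = -0.0378 + 0.5057i, |z|^2 = 0.2571
Iter 3: z = -0.1376 + 0.3717i, |z|^2 = 0.1571
Iter 4: z = -0.0026 + 0.3077i, |z|^2 = 0.0947
Iter 5: z = 0.0220 + 0.4084i, |z|^2 = 0.1673
Iter 6: z = -0.0496 + 0.4280i, |z|^2 = 0.1856
Iter 7: z = -0.0640 + 0.3675i, |z|^2 = 0.1392
Iter 8: z = -0.0143 + 0.3629i, |z|^2 = 0.1319
Iter 9: z = -0.0149 + 0.3996i, |z|^2 = 0.1599
Iter 10: z = -0.0428 + 0.3981i, |z|^2 = 0.1603
Iter 11: z = -0.0400 + 0.3759i, |z|^2 = 0.1429
Iter 12: z = -0.0230 + 0.3799i, |z|^2 = 0.1449
Iter 13: z = -0.0271 + 0.3925i, |z|^2 = 0.1548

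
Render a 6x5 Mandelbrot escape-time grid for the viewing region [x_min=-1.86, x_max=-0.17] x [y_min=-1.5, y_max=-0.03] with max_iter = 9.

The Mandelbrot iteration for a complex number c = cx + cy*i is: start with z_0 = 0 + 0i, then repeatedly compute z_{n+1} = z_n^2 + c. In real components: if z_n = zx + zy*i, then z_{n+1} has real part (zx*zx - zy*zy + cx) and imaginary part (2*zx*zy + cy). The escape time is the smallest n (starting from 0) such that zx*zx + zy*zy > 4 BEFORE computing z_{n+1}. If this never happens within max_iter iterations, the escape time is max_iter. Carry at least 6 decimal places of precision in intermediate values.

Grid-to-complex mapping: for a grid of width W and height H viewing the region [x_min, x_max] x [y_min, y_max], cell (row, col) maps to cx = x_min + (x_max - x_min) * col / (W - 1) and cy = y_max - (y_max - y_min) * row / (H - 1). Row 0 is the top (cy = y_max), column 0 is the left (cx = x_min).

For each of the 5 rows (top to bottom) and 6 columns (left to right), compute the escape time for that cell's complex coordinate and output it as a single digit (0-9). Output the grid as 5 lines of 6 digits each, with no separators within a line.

Answer: 699999
347799
133469
123335
112222

Derivation:
(row=0, col=0): c = -1.8600 + -0.0300i → escape time 6
(row=0, col=1): c = -1.5220 + -0.0300i → escape time 9
(row=0, col=2): c = -1.1840 + -0.0300i → escape time 9
(row=0, col=3): c = -0.8460 + -0.0300i → escape time 9
(row=0, col=4): c = -0.5080 + -0.0300i → escape time 9
(row=0, col=5): c = -0.1700 + -0.0300i → escape time 9
(row=1, col=0): c = -1.8600 + -0.3975i → escape time 3
(row=1, col=1): c = -1.5220 + -0.3975i → escape time 4
(row=1, col=2): c = -1.1840 + -0.3975i → escape time 7
(row=1, col=3): c = -0.8460 + -0.3975i → escape time 7
(row=1, col=4): c = -0.5080 + -0.3975i → escape time 9
(row=1, col=5): c = -0.1700 + -0.3975i → escape time 9
(row=2, col=0): c = -1.8600 + -0.7650i → escape time 1
(row=2, col=1): c = -1.5220 + -0.7650i → escape time 3
(row=2, col=2): c = -1.1840 + -0.7650i → escape time 3
(row=2, col=3): c = -0.8460 + -0.7650i → escape time 4
(row=2, col=4): c = -0.5080 + -0.7650i → escape time 6
(row=2, col=5): c = -0.1700 + -0.7650i → escape time 9
(row=3, col=0): c = -1.8600 + -1.1325i → escape time 1
(row=3, col=1): c = -1.5220 + -1.1325i → escape time 2
(row=3, col=2): c = -1.1840 + -1.1325i → escape time 3
(row=3, col=3): c = -0.8460 + -1.1325i → escape time 3
(row=3, col=4): c = -0.5080 + -1.1325i → escape time 3
(row=3, col=5): c = -0.1700 + -1.1325i → escape time 5
(row=4, col=0): c = -1.8600 + -1.5000i → escape time 1
(row=4, col=1): c = -1.5220 + -1.5000i → escape time 1
(row=4, col=2): c = -1.1840 + -1.5000i → escape time 2
(row=4, col=3): c = -0.8460 + -1.5000i → escape time 2
(row=4, col=4): c = -0.5080 + -1.5000i → escape time 2
(row=4, col=5): c = -0.1700 + -1.5000i → escape time 2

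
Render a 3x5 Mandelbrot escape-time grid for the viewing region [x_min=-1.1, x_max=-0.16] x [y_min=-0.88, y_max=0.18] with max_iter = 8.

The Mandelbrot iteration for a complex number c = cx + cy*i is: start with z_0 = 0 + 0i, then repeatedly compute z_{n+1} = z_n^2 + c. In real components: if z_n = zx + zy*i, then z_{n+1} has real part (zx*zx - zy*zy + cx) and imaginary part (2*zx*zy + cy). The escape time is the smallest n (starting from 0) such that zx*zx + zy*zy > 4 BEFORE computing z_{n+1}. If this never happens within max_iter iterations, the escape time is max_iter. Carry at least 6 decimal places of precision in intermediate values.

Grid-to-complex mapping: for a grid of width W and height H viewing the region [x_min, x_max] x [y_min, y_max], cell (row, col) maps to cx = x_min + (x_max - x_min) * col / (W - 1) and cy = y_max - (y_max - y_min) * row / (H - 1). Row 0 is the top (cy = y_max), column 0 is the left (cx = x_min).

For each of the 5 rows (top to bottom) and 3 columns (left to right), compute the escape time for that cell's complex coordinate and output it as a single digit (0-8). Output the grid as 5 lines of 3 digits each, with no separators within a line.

Answer: 888
888
888
488
348

Derivation:
(row=0, col=0): c = -1.1000 + 0.1800i → escape time 8
(row=0, col=1): c = -0.6300 + 0.1800i → escape time 8
(row=0, col=2): c = -0.1600 + 0.1800i → escape time 8
(row=1, col=0): c = -1.1000 + -0.0850i → escape time 8
(row=1, col=1): c = -0.6300 + -0.0850i → escape time 8
(row=1, col=2): c = -0.1600 + -0.0850i → escape time 8
(row=2, col=0): c = -1.1000 + -0.3500i → escape time 8
(row=2, col=1): c = -0.6300 + -0.3500i → escape time 8
(row=2, col=2): c = -0.1600 + -0.3500i → escape time 8
(row=3, col=0): c = -1.1000 + -0.6150i → escape time 4
(row=3, col=1): c = -0.6300 + -0.6150i → escape time 8
(row=3, col=2): c = -0.1600 + -0.6150i → escape time 8
(row=4, col=0): c = -1.1000 + -0.8800i → escape time 3
(row=4, col=1): c = -0.6300 + -0.8800i → escape time 4
(row=4, col=2): c = -0.1600 + -0.8800i → escape time 8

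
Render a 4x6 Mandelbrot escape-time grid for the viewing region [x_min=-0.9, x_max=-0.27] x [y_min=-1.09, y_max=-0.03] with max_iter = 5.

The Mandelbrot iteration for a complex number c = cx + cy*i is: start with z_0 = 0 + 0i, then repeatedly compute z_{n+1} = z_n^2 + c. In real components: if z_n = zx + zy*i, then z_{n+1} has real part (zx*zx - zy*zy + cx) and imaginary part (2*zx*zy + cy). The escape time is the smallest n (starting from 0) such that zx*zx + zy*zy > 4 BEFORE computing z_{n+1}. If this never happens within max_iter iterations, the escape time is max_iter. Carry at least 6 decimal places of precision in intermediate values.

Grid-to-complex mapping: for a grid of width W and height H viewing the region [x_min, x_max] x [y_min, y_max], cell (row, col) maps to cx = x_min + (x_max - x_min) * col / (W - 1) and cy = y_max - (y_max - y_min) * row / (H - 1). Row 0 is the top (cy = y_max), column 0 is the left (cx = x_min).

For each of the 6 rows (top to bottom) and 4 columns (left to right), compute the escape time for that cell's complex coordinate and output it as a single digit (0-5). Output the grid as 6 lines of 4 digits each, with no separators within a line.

Answer: 5555
5555
5555
4555
3455
3345

Derivation:
(row=0, col=0): c = -0.9000 + -0.0300i → escape time 5
(row=0, col=1): c = -0.6900 + -0.0300i → escape time 5
(row=0, col=2): c = -0.4800 + -0.0300i → escape time 5
(row=0, col=3): c = -0.2700 + -0.0300i → escape time 5
(row=1, col=0): c = -0.9000 + -0.2420i → escape time 5
(row=1, col=1): c = -0.6900 + -0.2420i → escape time 5
(row=1, col=2): c = -0.4800 + -0.2420i → escape time 5
(row=1, col=3): c = -0.2700 + -0.2420i → escape time 5
(row=2, col=0): c = -0.9000 + -0.4540i → escape time 5
(row=2, col=1): c = -0.6900 + -0.4540i → escape time 5
(row=2, col=2): c = -0.4800 + -0.4540i → escape time 5
(row=2, col=3): c = -0.2700 + -0.4540i → escape time 5
(row=3, col=0): c = -0.9000 + -0.6660i → escape time 4
(row=3, col=1): c = -0.6900 + -0.6660i → escape time 5
(row=3, col=2): c = -0.4800 + -0.6660i → escape time 5
(row=3, col=3): c = -0.2700 + -0.6660i → escape time 5
(row=4, col=0): c = -0.9000 + -0.8780i → escape time 3
(row=4, col=1): c = -0.6900 + -0.8780i → escape time 4
(row=4, col=2): c = -0.4800 + -0.8780i → escape time 5
(row=4, col=3): c = -0.2700 + -0.8780i → escape time 5
(row=5, col=0): c = -0.9000 + -1.0900i → escape time 3
(row=5, col=1): c = -0.6900 + -1.0900i → escape time 3
(row=5, col=2): c = -0.4800 + -1.0900i → escape time 4
(row=5, col=3): c = -0.2700 + -1.0900i → escape time 5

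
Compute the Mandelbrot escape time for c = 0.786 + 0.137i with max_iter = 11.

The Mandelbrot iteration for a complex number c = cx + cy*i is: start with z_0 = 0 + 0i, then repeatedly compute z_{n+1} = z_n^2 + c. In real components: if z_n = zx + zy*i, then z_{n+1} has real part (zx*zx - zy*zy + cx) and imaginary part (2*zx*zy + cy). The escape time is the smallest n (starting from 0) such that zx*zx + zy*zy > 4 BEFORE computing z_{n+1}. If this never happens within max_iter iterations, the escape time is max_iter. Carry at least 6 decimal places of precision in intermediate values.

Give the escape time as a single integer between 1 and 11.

Answer: 3

Derivation:
z_0 = 0 + 0i, c = 0.7860 + 0.1370i
Iter 1: z = 0.7860 + 0.1370i, |z|^2 = 0.6366
Iter 2: z = 1.3850 + 0.3524i, |z|^2 = 2.0425
Iter 3: z = 2.5801 + 1.1131i, |z|^2 = 7.8960
Escaped at iteration 3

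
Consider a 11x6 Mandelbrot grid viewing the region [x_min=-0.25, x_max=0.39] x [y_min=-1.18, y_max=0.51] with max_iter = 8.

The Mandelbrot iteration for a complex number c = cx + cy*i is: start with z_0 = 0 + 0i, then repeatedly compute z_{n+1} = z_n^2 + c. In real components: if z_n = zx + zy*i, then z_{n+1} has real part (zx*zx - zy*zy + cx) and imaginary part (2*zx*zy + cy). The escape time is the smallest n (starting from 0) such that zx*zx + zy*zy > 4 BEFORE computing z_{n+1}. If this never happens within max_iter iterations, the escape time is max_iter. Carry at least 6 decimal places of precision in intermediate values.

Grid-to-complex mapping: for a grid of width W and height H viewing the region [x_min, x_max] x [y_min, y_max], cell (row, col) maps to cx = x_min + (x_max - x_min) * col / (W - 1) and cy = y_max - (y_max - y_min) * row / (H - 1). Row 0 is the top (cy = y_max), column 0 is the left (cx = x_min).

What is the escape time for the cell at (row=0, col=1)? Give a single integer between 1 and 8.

z_0 = 0 + 0i, c = -0.1860 + 0.5100i
Iter 1: z = -0.1860 + 0.5100i, |z|^2 = 0.2947
Iter 2: z = -0.4115 + 0.3203i, |z|^2 = 0.2719
Iter 3: z = -0.1192 + 0.2464i, |z|^2 = 0.0749
Iter 4: z = -0.2325 + 0.4512i, |z|^2 = 0.2577
Iter 5: z = -0.3356 + 0.3002i, |z|^2 = 0.2027
Iter 6: z = -0.1635 + 0.3085i, |z|^2 = 0.1219
Iter 7: z = -0.2545 + 0.4091i, |z|^2 = 0.2321

Answer: 8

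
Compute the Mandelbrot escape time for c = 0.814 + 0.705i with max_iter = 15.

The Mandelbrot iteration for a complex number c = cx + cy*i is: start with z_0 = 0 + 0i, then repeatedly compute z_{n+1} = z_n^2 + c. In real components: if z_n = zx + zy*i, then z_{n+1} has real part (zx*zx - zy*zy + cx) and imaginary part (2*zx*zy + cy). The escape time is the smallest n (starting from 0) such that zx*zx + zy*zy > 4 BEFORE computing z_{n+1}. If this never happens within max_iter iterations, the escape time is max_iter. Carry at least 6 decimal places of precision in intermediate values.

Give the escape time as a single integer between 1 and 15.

z_0 = 0 + 0i, c = 0.8140 + 0.7050i
Iter 1: z = 0.8140 + 0.7050i, |z|^2 = 1.1596
Iter 2: z = 0.9796 + 1.8527i, |z|^2 = 4.3922
Escaped at iteration 2

Answer: 2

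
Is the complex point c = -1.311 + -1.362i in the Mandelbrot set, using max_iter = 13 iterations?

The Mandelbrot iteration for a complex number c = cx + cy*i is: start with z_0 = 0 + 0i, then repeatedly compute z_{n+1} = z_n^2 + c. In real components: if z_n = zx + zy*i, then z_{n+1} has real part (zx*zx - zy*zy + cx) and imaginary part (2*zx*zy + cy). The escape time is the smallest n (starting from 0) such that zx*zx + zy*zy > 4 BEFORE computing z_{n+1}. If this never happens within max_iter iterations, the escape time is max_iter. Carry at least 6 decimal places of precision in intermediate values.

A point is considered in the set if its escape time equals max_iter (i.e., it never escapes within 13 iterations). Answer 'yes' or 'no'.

Answer: no

Derivation:
z_0 = 0 + 0i, c = -1.3110 + -1.3620i
Iter 1: z = -1.3110 + -1.3620i, |z|^2 = 3.5738
Iter 2: z = -1.4473 + 2.2092i, |z|^2 = 6.9751
Escaped at iteration 2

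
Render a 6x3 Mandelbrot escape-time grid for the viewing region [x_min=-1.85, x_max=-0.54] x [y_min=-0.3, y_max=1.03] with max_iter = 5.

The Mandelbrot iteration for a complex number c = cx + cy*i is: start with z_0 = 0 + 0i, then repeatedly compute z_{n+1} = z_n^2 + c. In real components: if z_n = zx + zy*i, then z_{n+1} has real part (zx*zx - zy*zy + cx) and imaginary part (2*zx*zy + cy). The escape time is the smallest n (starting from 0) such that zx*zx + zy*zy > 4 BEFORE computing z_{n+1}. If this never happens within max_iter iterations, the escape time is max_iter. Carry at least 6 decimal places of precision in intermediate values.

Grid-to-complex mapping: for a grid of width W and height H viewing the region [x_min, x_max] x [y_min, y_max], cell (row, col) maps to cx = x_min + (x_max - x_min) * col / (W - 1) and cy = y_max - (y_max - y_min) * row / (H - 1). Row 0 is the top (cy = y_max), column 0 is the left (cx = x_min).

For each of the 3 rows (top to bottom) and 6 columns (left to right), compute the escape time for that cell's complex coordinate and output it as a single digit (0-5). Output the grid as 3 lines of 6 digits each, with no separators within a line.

Answer: 123334
345555
345555

Derivation:
(row=0, col=0): c = -1.8500 + 1.0300i → escape time 1
(row=0, col=1): c = -1.5880 + 1.0300i → escape time 2
(row=0, col=2): c = -1.3260 + 1.0300i → escape time 3
(row=0, col=3): c = -1.0640 + 1.0300i → escape time 3
(row=0, col=4): c = -0.8020 + 1.0300i → escape time 3
(row=0, col=5): c = -0.5400 + 1.0300i → escape time 4
(row=1, col=0): c = -1.8500 + 0.3650i → escape time 3
(row=1, col=1): c = -1.5880 + 0.3650i → escape time 4
(row=1, col=2): c = -1.3260 + 0.3650i → escape time 5
(row=1, col=3): c = -1.0640 + 0.3650i → escape time 5
(row=1, col=4): c = -0.8020 + 0.3650i → escape time 5
(row=1, col=5): c = -0.5400 + 0.3650i → escape time 5
(row=2, col=0): c = -1.8500 + -0.3000i → escape time 3
(row=2, col=1): c = -1.5880 + -0.3000i → escape time 4
(row=2, col=2): c = -1.3260 + -0.3000i → escape time 5
(row=2, col=3): c = -1.0640 + -0.3000i → escape time 5
(row=2, col=4): c = -0.8020 + -0.3000i → escape time 5
(row=2, col=5): c = -0.5400 + -0.3000i → escape time 5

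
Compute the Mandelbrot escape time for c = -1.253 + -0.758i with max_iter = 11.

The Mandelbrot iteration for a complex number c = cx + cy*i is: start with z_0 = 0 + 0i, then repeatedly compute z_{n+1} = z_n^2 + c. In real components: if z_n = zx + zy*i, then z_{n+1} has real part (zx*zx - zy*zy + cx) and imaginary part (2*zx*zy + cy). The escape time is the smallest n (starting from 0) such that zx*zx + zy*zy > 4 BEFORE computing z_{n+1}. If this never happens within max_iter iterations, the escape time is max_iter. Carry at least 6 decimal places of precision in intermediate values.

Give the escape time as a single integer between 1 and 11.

Answer: 3

Derivation:
z_0 = 0 + 0i, c = -1.2530 + -0.7580i
Iter 1: z = -1.2530 + -0.7580i, |z|^2 = 2.1446
Iter 2: z = -0.2576 + 1.1415i, |z|^2 = 1.3695
Iter 3: z = -2.4898 + -1.3460i, |z|^2 = 8.0109
Escaped at iteration 3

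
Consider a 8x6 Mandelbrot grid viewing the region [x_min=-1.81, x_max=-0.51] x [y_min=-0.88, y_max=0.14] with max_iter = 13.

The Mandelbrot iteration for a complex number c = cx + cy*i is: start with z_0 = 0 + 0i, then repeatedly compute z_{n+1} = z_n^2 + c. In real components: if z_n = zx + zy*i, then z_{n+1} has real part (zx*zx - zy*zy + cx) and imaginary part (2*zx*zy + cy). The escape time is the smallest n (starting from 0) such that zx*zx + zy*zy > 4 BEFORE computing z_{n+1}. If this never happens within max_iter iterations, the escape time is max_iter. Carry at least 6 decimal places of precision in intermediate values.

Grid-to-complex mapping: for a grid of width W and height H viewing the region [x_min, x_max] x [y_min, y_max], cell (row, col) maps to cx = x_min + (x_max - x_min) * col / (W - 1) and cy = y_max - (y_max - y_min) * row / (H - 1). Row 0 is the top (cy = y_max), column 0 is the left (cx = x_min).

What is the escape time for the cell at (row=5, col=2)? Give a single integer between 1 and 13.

z_0 = 0 + 0i, c = -1.4386 + -0.8800i
Iter 1: z = -1.4386 + -0.8800i, |z|^2 = 2.8439
Iter 2: z = -0.1435 + 1.6519i, |z|^2 = 2.7493
Iter 3: z = -4.1467 + -1.3540i, |z|^2 = 19.0286
Escaped at iteration 3

Answer: 3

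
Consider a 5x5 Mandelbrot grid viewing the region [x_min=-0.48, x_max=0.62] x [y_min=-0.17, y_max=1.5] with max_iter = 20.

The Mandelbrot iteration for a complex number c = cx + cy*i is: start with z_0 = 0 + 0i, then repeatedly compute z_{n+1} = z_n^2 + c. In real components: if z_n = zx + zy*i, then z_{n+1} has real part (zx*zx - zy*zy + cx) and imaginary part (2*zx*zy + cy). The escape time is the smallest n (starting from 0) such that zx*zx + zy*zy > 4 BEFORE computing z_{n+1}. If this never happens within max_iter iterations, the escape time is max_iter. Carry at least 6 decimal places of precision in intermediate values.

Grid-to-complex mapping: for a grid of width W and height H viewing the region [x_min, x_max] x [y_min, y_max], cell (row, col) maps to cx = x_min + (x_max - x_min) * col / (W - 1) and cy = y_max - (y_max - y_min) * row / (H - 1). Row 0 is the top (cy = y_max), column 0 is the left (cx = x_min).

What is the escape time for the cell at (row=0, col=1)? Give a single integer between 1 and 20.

Answer: 2

Derivation:
z_0 = 0 + 0i, c = -0.2050 + 1.5000i
Iter 1: z = -0.2050 + 1.5000i, |z|^2 = 2.2920
Iter 2: z = -2.4130 + 0.8850i, |z|^2 = 6.6057
Escaped at iteration 2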